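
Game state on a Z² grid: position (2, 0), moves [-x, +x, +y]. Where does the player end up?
(2, 1)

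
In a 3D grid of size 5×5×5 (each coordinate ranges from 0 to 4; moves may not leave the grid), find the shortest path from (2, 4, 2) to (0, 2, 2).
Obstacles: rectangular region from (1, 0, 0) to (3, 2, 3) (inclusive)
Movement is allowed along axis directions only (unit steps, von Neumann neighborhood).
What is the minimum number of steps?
4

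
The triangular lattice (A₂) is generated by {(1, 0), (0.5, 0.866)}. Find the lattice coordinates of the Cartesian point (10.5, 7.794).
6b₁ + 9b₂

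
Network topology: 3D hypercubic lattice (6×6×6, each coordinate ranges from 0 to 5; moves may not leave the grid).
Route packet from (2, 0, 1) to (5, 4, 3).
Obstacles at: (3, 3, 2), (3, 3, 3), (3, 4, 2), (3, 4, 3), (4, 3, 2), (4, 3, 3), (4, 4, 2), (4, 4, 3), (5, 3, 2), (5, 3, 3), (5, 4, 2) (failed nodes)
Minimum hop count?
11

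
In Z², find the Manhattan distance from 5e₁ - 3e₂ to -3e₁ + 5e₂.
16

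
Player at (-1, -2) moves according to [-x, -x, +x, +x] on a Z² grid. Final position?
(-1, -2)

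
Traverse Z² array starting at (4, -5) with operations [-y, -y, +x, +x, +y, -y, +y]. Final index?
(6, -6)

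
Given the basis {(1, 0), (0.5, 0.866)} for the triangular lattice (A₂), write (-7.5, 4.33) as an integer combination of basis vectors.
-10b₁ + 5b₂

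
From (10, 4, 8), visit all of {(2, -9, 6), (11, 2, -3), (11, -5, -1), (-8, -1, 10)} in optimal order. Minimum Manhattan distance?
65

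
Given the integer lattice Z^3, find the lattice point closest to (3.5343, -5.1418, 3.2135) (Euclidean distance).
(4, -5, 3)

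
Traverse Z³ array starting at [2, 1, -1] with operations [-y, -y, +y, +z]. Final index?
(2, 0, 0)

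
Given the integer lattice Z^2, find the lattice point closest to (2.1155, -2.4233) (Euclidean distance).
(2, -2)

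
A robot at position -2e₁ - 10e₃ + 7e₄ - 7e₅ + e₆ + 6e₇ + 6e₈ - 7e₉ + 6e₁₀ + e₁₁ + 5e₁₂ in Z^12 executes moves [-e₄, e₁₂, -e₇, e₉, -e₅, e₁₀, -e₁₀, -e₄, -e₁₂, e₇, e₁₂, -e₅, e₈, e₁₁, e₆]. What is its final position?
(-2, 0, -10, 5, -9, 2, 6, 7, -6, 6, 2, 6)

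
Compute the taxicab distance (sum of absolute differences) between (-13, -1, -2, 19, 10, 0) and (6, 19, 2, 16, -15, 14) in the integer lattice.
85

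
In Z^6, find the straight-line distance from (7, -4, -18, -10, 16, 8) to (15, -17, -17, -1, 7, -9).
26.1725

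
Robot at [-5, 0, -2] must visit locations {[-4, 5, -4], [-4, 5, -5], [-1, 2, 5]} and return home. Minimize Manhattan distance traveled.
38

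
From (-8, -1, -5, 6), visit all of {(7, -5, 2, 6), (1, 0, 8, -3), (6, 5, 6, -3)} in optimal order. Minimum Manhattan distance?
62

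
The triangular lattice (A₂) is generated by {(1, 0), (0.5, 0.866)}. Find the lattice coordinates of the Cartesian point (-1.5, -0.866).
-b₁ - b₂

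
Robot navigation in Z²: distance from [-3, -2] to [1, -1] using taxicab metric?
5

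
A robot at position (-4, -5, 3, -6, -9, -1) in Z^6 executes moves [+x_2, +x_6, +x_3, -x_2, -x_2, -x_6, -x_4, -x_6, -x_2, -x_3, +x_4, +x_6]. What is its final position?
(-4, -7, 3, -6, -9, -1)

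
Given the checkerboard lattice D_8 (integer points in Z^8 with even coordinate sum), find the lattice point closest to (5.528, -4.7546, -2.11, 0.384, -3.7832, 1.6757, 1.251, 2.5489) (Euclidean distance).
(5, -5, -2, 0, -4, 2, 1, 3)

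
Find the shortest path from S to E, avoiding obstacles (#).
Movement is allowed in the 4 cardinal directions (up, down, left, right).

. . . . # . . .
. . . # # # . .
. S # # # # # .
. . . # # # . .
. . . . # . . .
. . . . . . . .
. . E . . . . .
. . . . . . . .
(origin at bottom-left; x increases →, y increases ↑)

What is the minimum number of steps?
5
(one shortest path: (1, 5) → (1, 4) → (2, 4) → (2, 3) → (2, 2) → (2, 1))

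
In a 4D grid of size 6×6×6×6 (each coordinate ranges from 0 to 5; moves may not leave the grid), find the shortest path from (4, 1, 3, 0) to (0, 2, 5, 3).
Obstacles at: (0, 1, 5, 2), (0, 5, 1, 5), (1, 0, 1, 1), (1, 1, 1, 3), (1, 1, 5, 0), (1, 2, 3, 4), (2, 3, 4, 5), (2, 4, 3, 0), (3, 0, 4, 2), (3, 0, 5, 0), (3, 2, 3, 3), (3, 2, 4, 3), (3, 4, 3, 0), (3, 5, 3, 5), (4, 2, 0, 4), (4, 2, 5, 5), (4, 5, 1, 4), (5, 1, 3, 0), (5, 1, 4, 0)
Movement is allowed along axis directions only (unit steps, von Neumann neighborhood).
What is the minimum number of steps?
10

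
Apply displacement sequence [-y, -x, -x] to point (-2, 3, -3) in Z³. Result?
(-4, 2, -3)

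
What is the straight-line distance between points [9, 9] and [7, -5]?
14.1421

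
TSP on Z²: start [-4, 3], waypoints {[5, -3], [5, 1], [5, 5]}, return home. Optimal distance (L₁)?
34
(one optimal route: (-4, 3) → (5, -3) → (5, 1) → (5, 5) → (-4, 3))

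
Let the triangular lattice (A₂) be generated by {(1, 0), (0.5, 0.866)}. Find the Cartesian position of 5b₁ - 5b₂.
(2.5, -4.33)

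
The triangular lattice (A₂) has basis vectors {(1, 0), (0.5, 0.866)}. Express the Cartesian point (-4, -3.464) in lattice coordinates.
-2b₁ - 4b₂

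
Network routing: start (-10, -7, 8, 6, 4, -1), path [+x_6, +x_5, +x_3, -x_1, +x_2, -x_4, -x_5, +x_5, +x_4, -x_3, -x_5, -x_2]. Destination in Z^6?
(-11, -7, 8, 6, 4, 0)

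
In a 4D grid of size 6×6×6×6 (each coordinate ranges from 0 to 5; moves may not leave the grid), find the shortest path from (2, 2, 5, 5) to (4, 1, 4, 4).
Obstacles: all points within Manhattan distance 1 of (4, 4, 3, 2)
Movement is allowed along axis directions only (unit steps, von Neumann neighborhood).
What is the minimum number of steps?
5
(one shortest path: (2, 2, 5, 5) → (3, 2, 5, 5) → (4, 2, 5, 5) → (4, 1, 5, 5) → (4, 1, 4, 5) → (4, 1, 4, 4))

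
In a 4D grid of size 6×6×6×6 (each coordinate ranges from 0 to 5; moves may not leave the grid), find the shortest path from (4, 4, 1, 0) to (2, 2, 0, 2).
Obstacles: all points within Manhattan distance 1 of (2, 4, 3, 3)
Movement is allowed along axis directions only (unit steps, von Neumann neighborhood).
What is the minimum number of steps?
7
(one shortest path: (4, 4, 1, 0) → (3, 4, 1, 0) → (2, 4, 1, 0) → (2, 3, 1, 0) → (2, 2, 1, 0) → (2, 2, 0, 0) → (2, 2, 0, 1) → (2, 2, 0, 2))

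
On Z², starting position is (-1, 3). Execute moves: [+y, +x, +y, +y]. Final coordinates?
(0, 6)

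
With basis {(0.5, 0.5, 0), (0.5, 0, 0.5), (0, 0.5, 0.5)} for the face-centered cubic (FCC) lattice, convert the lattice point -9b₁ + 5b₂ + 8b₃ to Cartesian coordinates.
(-2, -0.5, 6.5)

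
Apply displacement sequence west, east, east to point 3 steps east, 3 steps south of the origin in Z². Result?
(4, -3)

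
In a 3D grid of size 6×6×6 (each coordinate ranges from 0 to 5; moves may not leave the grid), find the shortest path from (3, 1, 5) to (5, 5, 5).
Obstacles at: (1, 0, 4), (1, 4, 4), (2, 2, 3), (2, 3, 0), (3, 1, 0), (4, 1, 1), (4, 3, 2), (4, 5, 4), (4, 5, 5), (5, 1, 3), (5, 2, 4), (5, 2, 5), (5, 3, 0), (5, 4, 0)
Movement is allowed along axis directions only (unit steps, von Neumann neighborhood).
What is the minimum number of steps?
6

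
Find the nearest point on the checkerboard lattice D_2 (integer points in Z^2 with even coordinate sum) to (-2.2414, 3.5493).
(-2, 4)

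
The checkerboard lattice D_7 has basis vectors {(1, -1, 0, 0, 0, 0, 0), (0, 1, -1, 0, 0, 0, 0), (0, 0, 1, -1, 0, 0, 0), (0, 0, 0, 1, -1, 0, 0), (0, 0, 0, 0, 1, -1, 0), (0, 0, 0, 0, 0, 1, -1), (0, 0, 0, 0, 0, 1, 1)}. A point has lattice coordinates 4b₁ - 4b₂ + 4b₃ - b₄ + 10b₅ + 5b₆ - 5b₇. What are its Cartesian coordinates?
(4, -8, 8, -5, 11, -10, -10)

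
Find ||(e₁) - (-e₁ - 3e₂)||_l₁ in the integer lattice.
5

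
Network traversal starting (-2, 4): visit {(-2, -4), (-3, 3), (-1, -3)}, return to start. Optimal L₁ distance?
20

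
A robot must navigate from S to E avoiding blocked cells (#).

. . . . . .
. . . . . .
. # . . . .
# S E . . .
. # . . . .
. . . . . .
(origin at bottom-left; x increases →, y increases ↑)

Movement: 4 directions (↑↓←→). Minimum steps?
1
(one shortest path: (1, 2) → (2, 2))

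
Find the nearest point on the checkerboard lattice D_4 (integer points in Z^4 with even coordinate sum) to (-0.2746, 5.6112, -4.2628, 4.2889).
(0, 6, -4, 4)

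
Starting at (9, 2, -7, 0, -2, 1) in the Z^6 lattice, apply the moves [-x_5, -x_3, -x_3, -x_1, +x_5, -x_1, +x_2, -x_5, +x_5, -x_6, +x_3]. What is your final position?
(7, 3, -8, 0, -2, 0)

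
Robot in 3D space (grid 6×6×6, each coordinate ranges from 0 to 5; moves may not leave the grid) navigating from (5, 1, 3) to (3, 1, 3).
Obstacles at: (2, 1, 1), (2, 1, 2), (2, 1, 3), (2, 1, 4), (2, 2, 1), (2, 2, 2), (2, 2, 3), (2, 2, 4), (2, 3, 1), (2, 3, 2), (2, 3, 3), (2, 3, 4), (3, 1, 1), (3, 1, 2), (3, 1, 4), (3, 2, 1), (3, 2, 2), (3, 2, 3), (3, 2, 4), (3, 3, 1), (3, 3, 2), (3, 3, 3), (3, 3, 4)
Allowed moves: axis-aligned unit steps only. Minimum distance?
2
(one shortest path: (5, 1, 3) → (4, 1, 3) → (3, 1, 3))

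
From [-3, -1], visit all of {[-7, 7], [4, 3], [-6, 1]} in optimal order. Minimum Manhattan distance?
27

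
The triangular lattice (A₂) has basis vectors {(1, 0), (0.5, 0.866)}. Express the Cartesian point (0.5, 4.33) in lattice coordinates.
-2b₁ + 5b₂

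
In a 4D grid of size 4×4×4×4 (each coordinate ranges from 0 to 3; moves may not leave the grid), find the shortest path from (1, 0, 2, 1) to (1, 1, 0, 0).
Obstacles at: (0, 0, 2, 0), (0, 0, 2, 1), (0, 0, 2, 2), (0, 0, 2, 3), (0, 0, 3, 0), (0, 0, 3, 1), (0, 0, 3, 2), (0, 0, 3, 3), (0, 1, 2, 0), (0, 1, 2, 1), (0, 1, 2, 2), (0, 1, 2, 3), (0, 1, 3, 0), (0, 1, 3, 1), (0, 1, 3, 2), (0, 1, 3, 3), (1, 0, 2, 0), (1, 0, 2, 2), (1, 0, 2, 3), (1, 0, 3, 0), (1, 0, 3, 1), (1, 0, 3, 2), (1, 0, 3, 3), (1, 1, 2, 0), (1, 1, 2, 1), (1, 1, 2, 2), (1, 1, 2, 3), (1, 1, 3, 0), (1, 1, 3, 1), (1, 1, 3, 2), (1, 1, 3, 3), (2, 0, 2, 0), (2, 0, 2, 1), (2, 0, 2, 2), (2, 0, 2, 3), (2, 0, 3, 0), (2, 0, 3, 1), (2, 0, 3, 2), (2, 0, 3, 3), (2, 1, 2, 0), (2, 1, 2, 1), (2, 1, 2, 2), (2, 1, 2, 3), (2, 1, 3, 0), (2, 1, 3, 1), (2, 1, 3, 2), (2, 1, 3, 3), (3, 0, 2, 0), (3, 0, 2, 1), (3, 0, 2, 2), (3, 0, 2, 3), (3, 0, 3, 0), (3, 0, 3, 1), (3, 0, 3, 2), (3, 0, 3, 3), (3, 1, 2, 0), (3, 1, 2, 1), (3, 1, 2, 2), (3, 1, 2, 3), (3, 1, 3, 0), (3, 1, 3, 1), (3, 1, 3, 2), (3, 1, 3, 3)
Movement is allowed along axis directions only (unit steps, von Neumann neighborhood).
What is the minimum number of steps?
4
(one shortest path: (1, 0, 2, 1) → (1, 0, 1, 1) → (1, 1, 1, 1) → (1, 1, 0, 1) → (1, 1, 0, 0))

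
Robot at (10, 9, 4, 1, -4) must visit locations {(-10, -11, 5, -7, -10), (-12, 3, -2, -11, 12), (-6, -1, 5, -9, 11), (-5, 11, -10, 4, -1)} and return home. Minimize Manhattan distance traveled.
200
(one optimal route: (10, 9, 4, 1, -4) → (-10, -11, 5, -7, -10) → (-6, -1, 5, -9, 11) → (-12, 3, -2, -11, 12) → (-5, 11, -10, 4, -1) → (10, 9, 4, 1, -4))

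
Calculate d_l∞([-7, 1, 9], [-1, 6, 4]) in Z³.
6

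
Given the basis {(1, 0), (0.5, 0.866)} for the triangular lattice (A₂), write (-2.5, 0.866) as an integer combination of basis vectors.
-3b₁ + b₂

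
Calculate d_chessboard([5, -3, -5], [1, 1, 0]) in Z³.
5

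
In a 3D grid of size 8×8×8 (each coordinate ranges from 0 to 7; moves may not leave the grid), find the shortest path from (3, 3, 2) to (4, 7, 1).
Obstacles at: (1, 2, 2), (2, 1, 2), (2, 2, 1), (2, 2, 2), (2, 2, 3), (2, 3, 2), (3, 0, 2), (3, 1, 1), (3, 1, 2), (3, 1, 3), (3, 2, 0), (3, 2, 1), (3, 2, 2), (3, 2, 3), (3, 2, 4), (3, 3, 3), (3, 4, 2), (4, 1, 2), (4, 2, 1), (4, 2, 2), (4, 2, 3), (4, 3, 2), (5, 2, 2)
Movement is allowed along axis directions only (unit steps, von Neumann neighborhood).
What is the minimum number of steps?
6
(one shortest path: (3, 3, 2) → (3, 3, 1) → (4, 3, 1) → (4, 4, 1) → (4, 5, 1) → (4, 6, 1) → (4, 7, 1))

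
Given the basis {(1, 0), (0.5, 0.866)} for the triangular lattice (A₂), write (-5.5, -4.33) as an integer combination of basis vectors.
-3b₁ - 5b₂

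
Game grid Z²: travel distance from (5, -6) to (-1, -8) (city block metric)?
8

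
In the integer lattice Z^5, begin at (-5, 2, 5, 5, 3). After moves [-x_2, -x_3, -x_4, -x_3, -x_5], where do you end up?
(-5, 1, 3, 4, 2)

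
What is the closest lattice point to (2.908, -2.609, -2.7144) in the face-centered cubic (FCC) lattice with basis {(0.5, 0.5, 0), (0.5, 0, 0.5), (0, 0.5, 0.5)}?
(3, -2.5, -2.5)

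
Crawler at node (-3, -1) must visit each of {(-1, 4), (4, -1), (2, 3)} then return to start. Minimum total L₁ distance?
24
(one optimal route: (-3, -1) → (-1, 4) → (2, 3) → (4, -1) → (-3, -1))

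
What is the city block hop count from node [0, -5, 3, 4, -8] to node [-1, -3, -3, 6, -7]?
12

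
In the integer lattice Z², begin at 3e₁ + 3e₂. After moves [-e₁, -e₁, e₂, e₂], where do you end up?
(1, 5)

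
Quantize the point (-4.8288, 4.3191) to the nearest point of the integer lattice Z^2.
(-5, 4)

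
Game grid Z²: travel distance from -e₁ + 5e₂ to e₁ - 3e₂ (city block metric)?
10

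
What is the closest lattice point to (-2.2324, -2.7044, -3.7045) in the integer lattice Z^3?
(-2, -3, -4)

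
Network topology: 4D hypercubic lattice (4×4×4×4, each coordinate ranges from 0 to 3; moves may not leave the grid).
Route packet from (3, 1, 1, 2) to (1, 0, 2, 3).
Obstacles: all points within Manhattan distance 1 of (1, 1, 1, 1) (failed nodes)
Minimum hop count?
5
(one shortest path: (3, 1, 1, 2) → (2, 1, 1, 2) → (2, 0, 1, 2) → (1, 0, 1, 2) → (1, 0, 2, 2) → (1, 0, 2, 3))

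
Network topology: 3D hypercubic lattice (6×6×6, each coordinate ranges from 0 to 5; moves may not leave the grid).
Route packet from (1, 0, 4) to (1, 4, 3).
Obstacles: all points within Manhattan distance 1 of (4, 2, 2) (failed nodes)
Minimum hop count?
5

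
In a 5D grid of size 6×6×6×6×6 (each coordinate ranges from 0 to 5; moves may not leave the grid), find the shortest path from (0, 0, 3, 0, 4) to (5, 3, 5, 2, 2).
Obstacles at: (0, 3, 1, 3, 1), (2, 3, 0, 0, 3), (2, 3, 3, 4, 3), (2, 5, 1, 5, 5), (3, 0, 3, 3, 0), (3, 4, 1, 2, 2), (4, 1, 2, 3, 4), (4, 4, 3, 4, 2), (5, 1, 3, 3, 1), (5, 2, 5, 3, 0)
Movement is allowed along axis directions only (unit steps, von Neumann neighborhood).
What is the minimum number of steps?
14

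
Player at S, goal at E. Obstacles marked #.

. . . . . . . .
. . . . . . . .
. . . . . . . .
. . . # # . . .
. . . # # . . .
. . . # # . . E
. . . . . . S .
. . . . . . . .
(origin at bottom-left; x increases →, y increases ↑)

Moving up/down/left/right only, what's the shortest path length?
2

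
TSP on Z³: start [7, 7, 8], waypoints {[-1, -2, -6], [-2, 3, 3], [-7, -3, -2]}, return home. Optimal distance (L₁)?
76
(one optimal route: (7, 7, 8) → (-1, -2, -6) → (-7, -3, -2) → (-2, 3, 3) → (7, 7, 8))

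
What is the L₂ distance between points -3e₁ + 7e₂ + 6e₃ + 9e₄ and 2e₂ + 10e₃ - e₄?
12.2474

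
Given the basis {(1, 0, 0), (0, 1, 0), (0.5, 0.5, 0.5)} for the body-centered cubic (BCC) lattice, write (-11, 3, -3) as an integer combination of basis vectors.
-8b₁ + 6b₂ - 6b₃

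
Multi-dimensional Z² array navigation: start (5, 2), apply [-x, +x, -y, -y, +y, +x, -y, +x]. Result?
(7, 0)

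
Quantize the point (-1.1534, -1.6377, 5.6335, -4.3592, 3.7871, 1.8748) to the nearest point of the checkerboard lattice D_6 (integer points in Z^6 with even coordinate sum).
(-1, -2, 5, -4, 4, 2)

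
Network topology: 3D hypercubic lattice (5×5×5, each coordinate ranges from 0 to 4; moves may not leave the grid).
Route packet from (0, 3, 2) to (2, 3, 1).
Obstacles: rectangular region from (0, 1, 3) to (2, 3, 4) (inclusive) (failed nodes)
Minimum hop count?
3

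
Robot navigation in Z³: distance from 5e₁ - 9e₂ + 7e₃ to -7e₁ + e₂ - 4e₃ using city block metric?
33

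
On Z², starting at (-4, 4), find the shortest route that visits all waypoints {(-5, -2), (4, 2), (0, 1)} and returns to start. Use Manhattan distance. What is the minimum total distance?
30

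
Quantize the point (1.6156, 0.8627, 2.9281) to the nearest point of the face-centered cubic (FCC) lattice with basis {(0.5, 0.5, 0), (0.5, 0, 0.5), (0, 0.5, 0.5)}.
(1.5, 0.5, 3)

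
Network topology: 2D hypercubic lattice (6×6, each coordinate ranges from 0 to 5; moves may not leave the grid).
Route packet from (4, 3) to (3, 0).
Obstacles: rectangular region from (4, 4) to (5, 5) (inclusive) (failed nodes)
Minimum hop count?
4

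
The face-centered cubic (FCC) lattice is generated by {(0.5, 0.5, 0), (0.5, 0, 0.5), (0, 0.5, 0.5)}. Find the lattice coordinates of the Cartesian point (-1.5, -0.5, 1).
-3b₁ + 2b₃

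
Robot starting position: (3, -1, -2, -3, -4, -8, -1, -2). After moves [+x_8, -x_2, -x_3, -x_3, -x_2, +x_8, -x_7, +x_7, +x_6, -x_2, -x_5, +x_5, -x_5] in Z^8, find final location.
(3, -4, -4, -3, -5, -7, -1, 0)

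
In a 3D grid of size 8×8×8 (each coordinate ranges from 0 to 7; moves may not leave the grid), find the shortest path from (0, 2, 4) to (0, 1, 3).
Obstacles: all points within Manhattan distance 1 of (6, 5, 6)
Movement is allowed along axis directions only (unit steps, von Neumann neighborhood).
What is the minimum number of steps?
2
(one shortest path: (0, 2, 4) → (0, 1, 4) → (0, 1, 3))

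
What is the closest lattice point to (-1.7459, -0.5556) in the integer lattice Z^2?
(-2, -1)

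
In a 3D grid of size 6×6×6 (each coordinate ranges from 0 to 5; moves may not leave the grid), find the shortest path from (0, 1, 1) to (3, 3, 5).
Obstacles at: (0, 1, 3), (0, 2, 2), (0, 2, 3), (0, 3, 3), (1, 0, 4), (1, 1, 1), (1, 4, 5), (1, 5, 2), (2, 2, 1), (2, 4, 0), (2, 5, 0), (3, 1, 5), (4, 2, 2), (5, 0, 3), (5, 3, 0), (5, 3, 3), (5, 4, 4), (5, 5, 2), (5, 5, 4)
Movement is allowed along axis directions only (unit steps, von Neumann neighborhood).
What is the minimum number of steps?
9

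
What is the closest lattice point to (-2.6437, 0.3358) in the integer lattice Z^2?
(-3, 0)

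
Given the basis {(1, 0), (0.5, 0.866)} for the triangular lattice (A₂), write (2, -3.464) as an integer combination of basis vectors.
4b₁ - 4b₂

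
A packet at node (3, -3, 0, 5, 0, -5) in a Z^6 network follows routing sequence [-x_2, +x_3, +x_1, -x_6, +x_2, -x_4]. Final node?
(4, -3, 1, 4, 0, -6)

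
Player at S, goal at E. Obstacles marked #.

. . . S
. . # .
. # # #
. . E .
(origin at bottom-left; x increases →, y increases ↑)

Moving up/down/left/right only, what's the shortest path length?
8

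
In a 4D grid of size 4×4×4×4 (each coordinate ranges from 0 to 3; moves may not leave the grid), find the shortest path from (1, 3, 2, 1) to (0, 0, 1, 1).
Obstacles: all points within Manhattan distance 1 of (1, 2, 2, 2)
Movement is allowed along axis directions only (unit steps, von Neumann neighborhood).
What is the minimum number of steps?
5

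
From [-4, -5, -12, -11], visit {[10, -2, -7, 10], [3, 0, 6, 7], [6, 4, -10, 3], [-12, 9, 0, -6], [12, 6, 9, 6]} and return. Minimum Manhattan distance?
186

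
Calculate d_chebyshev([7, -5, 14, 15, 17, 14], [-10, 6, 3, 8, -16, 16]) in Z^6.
33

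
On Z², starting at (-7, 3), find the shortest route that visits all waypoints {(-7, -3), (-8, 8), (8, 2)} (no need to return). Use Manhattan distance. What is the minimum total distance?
38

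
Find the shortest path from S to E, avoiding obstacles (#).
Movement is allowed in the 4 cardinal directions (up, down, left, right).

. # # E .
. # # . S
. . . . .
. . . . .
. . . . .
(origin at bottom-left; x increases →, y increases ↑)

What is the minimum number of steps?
2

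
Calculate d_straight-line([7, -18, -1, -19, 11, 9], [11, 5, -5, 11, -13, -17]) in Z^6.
52.0865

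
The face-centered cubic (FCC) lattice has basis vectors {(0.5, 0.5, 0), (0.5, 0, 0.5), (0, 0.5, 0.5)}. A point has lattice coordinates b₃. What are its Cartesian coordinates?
(0, 0.5, 0.5)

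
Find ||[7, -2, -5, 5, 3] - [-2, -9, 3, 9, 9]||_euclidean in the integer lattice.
15.6844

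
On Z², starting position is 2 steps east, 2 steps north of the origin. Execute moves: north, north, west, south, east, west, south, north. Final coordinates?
(1, 3)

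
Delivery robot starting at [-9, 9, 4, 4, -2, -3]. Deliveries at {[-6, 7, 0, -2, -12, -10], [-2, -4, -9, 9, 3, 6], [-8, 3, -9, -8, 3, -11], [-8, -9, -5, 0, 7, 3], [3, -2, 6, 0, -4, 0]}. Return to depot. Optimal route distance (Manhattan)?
220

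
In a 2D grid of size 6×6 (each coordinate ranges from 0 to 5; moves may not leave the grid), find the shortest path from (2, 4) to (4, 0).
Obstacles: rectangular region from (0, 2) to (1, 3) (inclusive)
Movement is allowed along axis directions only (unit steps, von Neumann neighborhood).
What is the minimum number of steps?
6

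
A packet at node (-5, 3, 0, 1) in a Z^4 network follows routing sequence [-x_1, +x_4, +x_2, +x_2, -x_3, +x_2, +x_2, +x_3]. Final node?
(-6, 7, 0, 2)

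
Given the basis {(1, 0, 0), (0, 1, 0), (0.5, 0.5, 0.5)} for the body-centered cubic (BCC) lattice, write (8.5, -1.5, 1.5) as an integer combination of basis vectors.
7b₁ - 3b₂ + 3b₃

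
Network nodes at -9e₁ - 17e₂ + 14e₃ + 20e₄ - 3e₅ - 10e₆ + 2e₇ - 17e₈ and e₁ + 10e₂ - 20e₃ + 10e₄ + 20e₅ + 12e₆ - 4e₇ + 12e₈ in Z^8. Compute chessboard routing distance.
34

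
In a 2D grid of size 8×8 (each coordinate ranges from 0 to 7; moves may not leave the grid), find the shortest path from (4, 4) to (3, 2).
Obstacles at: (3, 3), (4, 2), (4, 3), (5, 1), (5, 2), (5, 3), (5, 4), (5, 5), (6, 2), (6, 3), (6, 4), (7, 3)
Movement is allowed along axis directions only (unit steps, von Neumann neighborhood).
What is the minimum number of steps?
5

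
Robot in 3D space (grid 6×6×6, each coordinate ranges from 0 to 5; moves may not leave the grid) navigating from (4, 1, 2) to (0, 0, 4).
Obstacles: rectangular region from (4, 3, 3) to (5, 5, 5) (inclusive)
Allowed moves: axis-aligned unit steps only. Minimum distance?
7
(one shortest path: (4, 1, 2) → (3, 1, 2) → (2, 1, 2) → (1, 1, 2) → (0, 1, 2) → (0, 0, 2) → (0, 0, 3) → (0, 0, 4))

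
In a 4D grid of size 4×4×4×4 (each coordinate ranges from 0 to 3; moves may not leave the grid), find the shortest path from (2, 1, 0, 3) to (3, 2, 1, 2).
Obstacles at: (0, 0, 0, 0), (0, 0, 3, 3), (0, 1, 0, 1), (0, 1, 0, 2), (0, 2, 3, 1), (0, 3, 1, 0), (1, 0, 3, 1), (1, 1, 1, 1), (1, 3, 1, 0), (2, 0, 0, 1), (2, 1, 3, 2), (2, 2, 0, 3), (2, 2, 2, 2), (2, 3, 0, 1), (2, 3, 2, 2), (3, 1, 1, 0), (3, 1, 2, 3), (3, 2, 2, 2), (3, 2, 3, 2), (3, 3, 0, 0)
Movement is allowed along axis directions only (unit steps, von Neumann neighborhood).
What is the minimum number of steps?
4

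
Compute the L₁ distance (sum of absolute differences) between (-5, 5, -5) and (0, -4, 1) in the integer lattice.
20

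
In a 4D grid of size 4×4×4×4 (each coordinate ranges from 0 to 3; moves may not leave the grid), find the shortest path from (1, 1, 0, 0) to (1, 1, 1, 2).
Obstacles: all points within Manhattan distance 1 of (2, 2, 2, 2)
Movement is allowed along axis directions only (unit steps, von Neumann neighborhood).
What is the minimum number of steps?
3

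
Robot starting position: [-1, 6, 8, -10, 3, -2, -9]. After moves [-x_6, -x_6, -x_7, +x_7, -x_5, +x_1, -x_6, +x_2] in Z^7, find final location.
(0, 7, 8, -10, 2, -5, -9)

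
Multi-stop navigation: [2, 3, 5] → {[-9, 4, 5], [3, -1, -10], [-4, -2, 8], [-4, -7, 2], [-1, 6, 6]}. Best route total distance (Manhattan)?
68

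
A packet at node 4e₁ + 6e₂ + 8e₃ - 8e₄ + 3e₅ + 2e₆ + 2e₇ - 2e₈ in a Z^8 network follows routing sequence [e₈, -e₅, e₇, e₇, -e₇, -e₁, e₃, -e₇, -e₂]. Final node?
(3, 5, 9, -8, 2, 2, 2, -1)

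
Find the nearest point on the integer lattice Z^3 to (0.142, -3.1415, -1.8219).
(0, -3, -2)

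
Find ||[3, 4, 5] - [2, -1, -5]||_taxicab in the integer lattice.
16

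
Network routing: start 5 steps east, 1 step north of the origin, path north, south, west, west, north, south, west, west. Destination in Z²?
(1, 1)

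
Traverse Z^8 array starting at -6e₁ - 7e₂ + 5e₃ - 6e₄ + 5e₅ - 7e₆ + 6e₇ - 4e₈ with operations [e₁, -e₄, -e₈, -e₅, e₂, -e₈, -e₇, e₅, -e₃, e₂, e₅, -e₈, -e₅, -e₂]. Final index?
(-5, -6, 4, -7, 5, -7, 5, -7)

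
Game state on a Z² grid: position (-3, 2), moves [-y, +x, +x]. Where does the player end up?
(-1, 1)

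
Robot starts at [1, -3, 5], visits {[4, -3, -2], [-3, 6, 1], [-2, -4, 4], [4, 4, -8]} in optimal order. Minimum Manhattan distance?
49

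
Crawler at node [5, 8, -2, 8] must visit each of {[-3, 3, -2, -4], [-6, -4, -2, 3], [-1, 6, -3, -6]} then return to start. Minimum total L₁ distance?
76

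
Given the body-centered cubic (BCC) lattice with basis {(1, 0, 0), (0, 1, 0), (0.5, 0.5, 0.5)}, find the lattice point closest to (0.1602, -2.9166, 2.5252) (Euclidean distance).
(0, -3, 3)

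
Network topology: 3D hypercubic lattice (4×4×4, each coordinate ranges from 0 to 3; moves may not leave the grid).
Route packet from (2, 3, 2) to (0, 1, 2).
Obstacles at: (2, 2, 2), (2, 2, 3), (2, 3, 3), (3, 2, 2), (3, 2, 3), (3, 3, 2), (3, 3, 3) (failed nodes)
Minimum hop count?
4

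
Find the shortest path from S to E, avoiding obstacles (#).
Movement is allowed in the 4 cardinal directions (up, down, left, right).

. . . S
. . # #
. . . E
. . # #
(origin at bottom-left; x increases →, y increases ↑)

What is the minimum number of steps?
6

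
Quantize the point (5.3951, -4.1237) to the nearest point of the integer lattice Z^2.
(5, -4)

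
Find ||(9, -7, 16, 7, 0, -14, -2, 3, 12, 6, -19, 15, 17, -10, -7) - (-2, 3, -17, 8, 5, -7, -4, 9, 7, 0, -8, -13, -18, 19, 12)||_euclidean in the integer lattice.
69.4118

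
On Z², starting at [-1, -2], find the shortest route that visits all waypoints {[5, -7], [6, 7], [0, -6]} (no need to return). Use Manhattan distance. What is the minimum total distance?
26
(one optimal route: (-1, -2) → (0, -6) → (5, -7) → (6, 7))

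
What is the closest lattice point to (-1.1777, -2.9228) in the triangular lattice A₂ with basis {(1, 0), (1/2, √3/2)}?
(-1.5, -2.598)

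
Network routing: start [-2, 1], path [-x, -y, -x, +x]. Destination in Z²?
(-3, 0)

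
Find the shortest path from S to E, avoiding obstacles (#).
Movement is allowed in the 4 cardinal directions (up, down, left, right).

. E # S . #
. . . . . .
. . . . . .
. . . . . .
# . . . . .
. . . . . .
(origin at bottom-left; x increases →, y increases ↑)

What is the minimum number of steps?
4
(one shortest path: (3, 5) → (3, 4) → (2, 4) → (1, 4) → (1, 5))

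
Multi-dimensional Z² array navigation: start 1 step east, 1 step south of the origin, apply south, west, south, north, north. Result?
(0, -1)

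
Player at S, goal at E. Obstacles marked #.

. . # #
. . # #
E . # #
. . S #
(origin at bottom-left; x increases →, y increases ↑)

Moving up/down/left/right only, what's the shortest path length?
3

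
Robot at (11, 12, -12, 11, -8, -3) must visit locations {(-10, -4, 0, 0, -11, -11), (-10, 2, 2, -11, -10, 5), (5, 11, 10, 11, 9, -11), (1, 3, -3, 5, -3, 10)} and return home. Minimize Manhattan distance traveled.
258
(one optimal route: (11, 12, -12, 11, -8, -3) → (5, 11, 10, 11, 9, -11) → (-10, -4, 0, 0, -11, -11) → (-10, 2, 2, -11, -10, 5) → (1, 3, -3, 5, -3, 10) → (11, 12, -12, 11, -8, -3))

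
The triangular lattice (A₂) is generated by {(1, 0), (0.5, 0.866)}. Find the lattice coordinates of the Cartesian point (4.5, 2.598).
3b₁ + 3b₂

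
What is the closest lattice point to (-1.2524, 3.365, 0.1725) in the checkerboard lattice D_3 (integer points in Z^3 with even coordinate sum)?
(-1, 3, 0)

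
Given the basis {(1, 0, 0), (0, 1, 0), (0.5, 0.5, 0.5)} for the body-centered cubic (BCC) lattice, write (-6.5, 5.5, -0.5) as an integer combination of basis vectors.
-6b₁ + 6b₂ - b₃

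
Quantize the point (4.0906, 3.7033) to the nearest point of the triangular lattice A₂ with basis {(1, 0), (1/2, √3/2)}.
(4, 3.464)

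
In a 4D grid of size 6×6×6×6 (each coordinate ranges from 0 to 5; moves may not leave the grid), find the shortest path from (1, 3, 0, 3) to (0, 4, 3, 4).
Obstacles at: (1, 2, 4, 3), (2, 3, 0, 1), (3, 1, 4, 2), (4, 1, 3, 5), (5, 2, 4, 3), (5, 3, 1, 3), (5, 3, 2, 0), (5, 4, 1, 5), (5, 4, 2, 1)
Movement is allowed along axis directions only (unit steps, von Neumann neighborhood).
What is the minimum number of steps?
6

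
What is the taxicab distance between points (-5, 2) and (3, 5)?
11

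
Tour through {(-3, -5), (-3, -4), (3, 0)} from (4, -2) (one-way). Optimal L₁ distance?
14
(one optimal route: (4, -2) → (3, 0) → (-3, -4) → (-3, -5))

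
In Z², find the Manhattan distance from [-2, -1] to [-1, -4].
4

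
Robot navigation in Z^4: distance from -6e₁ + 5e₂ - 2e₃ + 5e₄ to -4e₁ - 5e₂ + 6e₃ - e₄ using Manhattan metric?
26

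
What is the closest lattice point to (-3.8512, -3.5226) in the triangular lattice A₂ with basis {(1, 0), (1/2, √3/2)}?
(-4, -3.464)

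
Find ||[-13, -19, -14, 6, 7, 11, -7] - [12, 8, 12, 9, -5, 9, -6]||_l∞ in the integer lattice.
27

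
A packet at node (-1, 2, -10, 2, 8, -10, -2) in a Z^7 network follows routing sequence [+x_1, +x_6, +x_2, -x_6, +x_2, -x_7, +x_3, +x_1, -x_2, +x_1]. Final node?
(2, 3, -9, 2, 8, -10, -3)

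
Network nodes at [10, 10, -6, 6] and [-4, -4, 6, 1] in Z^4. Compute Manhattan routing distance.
45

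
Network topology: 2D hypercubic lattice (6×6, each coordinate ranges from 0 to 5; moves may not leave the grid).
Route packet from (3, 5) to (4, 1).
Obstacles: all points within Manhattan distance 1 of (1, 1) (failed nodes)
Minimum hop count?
5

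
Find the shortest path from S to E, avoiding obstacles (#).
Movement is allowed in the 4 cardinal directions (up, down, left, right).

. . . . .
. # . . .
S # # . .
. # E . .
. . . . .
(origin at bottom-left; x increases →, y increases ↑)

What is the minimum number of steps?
5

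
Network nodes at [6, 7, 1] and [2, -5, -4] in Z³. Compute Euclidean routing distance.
13.6015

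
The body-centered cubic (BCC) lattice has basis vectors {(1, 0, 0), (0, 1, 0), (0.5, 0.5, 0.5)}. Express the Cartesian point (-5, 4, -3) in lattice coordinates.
-2b₁ + 7b₂ - 6b₃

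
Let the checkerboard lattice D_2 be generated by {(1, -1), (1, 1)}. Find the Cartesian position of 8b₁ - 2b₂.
(6, -10)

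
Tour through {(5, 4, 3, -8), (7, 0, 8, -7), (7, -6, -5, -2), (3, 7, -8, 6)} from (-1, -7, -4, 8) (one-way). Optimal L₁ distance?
86
(one optimal route: (-1, -7, -4, 8) → (7, -6, -5, -2) → (7, 0, 8, -7) → (5, 4, 3, -8) → (3, 7, -8, 6))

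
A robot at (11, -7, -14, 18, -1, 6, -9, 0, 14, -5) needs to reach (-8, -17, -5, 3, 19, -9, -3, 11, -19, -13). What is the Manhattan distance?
146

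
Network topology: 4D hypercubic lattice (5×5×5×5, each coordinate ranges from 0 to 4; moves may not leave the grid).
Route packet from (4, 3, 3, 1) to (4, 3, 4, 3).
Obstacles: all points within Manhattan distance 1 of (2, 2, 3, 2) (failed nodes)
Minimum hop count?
3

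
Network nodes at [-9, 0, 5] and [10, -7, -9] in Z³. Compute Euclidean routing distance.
24.6171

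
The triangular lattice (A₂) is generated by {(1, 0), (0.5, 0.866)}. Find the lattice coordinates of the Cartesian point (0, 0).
0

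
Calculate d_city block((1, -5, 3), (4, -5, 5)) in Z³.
5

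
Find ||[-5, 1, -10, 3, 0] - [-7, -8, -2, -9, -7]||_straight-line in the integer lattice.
18.4932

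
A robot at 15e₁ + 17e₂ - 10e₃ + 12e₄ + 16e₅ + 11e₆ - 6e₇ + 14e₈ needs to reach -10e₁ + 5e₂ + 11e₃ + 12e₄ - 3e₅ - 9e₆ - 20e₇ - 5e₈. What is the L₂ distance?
50.2792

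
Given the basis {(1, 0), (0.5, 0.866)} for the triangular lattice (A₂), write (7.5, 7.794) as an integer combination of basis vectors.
3b₁ + 9b₂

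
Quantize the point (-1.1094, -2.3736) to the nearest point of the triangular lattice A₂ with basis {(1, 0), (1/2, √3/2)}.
(-1.5, -2.598)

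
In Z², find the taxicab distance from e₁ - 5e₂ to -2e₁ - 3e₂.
5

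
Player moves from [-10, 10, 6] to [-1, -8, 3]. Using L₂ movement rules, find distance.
20.347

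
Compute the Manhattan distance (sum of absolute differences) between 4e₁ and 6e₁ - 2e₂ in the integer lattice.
4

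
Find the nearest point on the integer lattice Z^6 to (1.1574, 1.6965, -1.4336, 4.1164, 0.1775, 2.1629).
(1, 2, -1, 4, 0, 2)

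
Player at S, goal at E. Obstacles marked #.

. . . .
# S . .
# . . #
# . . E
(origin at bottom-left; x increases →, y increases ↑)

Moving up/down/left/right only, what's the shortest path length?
4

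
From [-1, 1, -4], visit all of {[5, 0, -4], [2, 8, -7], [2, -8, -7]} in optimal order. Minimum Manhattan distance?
37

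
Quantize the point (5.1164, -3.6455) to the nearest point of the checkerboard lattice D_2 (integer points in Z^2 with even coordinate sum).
(5, -3)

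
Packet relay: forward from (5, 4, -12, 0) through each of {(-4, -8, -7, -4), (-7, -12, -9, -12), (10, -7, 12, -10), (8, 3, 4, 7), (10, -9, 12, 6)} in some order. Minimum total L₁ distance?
125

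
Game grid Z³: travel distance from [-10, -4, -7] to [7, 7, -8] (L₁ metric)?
29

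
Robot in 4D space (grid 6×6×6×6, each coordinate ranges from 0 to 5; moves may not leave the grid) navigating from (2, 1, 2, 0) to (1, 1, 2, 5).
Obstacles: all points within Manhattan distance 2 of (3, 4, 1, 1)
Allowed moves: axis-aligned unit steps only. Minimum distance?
6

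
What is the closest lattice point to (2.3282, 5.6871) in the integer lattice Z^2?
(2, 6)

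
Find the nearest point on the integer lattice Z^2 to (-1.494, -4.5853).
(-1, -5)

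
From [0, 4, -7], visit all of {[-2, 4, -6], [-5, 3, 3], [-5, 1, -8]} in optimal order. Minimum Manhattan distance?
24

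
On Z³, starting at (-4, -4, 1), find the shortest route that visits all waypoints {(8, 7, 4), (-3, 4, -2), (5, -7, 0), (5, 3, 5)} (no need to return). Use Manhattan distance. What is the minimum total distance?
55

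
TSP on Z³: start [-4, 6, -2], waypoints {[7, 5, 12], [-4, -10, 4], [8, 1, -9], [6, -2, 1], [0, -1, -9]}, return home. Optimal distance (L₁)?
116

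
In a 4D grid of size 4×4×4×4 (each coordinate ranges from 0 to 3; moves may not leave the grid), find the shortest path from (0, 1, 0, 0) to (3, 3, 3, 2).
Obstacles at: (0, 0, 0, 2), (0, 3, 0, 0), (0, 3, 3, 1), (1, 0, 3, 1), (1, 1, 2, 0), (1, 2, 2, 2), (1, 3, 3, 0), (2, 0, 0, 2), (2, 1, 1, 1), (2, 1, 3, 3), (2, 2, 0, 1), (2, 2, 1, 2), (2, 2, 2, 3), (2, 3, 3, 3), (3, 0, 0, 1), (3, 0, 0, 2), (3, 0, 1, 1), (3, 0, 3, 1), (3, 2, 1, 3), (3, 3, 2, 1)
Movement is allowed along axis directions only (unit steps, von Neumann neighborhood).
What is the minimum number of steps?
10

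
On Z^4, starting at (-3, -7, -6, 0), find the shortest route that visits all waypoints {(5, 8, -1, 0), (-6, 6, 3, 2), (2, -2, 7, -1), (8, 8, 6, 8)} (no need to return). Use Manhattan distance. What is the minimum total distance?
84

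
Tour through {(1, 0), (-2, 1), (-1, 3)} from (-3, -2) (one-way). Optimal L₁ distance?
12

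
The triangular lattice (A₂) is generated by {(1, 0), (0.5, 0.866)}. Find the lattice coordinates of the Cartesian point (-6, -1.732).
-5b₁ - 2b₂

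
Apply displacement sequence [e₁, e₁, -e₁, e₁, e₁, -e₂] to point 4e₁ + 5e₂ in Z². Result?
(7, 4)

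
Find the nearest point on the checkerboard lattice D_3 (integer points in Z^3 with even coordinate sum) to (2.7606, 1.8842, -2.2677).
(3, 2, -3)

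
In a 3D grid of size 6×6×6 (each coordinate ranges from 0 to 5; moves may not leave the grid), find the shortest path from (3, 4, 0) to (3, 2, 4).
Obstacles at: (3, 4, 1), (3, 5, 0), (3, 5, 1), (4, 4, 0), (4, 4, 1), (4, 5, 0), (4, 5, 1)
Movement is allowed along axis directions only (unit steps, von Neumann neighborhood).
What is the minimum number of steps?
6
(one shortest path: (3, 4, 0) → (3, 3, 0) → (3, 2, 0) → (3, 2, 1) → (3, 2, 2) → (3, 2, 3) → (3, 2, 4))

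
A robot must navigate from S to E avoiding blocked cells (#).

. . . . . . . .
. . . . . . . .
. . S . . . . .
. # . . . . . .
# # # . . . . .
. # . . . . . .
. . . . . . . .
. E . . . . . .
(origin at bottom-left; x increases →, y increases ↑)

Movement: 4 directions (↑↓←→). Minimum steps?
8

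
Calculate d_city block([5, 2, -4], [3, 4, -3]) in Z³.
5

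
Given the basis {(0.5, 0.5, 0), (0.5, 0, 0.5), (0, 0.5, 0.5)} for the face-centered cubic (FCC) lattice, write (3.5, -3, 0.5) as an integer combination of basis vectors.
7b₂ - 6b₃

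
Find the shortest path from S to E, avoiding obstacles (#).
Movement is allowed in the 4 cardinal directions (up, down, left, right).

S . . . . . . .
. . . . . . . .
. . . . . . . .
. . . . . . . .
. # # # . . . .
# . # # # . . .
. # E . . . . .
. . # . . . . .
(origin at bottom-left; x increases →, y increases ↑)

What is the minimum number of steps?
14
(one shortest path: (0, 7) → (1, 7) → (2, 7) → (3, 7) → (4, 7) → (5, 7) → (5, 6) → (5, 5) → (5, 4) → (5, 3) → (5, 2) → (5, 1) → (4, 1) → (3, 1) → (2, 1))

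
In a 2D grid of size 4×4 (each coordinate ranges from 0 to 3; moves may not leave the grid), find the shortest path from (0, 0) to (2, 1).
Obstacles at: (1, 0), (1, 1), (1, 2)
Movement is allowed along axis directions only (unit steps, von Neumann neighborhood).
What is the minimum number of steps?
7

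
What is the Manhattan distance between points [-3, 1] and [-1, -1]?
4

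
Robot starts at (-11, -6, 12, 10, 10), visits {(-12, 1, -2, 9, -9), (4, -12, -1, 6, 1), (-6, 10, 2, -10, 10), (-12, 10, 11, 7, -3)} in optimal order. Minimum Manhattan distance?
165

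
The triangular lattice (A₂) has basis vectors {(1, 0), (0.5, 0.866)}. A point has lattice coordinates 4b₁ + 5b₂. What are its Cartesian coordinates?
(6.5, 4.33)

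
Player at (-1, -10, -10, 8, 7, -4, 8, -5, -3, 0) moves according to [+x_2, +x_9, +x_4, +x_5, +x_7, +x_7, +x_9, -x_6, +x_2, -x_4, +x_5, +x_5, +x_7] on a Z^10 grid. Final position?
(-1, -8, -10, 8, 10, -5, 11, -5, -1, 0)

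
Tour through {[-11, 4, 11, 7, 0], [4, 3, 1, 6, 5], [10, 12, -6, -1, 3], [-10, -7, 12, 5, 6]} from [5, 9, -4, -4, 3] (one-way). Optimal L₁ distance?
97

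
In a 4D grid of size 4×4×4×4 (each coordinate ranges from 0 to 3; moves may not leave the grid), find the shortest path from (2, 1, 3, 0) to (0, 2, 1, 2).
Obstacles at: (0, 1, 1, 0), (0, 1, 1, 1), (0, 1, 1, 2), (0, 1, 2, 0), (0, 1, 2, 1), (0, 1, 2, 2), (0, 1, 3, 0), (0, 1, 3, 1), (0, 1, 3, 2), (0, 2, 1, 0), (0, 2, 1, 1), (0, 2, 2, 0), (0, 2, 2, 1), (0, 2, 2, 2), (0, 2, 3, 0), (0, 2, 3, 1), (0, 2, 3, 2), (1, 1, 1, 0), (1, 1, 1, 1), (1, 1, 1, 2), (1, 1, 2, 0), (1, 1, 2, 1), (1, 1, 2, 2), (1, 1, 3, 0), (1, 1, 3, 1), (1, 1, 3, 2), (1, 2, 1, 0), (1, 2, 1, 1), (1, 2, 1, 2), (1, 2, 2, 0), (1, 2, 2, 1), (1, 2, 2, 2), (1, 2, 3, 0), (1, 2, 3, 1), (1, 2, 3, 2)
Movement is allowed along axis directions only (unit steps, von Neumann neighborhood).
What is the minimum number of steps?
9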